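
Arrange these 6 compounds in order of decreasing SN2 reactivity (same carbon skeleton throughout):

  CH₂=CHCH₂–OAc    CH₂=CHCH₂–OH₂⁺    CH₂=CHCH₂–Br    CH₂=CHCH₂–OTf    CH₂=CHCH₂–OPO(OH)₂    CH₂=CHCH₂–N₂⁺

CH₂=CHCH₂–N₂⁺ > CH₂=CHCH₂–OTf > CH₂=CHCH₂–Br > CH₂=CHCH₂–OH₂⁺ > CH₂=CHCH₂–OPO(OH)₂ > CH₂=CHCH₂–OAc

The skeletons are identical, so relative rate is governed entirely by leaving-group ability.
A good leaving group is a weak base: the lower the pKₐ of its conjugate acid, the more readily it departs.
CH₂=CHCH₂–N₂⁺ loses N₂: no meaningful conjugate acid; N₂ departs as an exceptionally stable neutral molecule
CH₂=CHCH₂–OTf loses OTf⁻: pKₐ(CF₃SO₃H (triflic acid)) ≈ -14
CH₂=CHCH₂–Br loses Br⁻: pKₐ(HBr) ≈ -9
CH₂=CHCH₂–OH₂⁺ loses H₂O: pKₐ(H₃O⁺) ≈ -1.7
CH₂=CHCH₂–OPO(OH)₂ loses H₂PO₄⁻: pKₐ(H₃PO₄) ≈ 2.1
CH₂=CHCH₂–OAc loses AcO⁻: pKₐ(CH₃COOH) ≈ 4.8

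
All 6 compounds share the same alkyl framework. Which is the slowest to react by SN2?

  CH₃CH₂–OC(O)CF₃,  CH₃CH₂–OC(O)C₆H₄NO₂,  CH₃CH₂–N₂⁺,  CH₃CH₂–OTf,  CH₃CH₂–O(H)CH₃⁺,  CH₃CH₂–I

CH₃CH₂–OC(O)C₆H₄NO₂

Same R in every case — rank the leaving groups.
Rank by basicity of the departing species: weakest base leaves most easily.
CH₃CH₂–N₂⁺ loses N₂: no meaningful conjugate acid; N₂ departs as an exceptionally stable neutral molecule
CH₃CH₂–OTf loses OTf⁻: pKₐ(CF₃SO₃H (triflic acid)) ≈ -14
CH₃CH₂–I loses I⁻: pKₐ(HI) ≈ -10
CH₃CH₂–O(H)CH₃⁺ loses R'OH: pKₐ(R'OH₂⁺) ≈ -2.4
CH₃CH₂–OC(O)CF₃ loses CF₃COO⁻: pKₐ(CF₃COOH) ≈ 0.2
CH₃CH₂–OC(O)C₆H₄NO₂ loses p-O₂N–C₆H₄–COO⁻: pKₐ(p-nitrobenzoic acid) ≈ 3.4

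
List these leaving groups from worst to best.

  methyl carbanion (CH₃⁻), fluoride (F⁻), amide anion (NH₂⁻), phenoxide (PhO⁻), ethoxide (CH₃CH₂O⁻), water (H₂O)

water (H₂O): pKₐ(H₃O⁺) ≈ -1.7 — neutral; leaves from a protonated alcohol (R–OH₂⁺)
fluoride (F⁻): pKₐ(HF) ≈ 3.2 — small and strongly basic; the poor halide leaving group
phenoxide (PhO⁻): pKₐ(C₆H₅OH (phenol)) ≈ 10
ethoxide (CH₃CH₂O⁻): pKₐ(CH₃CH₂OH) ≈ 16 — strong base; alkoxides do not leave unassisted
amide anion (NH₂⁻): pKₐ(NH₃) ≈ 38 — extremely strong base; never a leaving group
methyl carbanion (CH₃⁻): pKₐ(CH₄) ≈ 48
The question asks for worst first, so the sequence is read in increasing leaving-group ability.

methyl carbanion (CH₃⁻) < amide anion (NH₂⁻) < ethoxide (CH₃CH₂O⁻) < phenoxide (PhO⁻) < fluoride (F⁻) < water (H₂O)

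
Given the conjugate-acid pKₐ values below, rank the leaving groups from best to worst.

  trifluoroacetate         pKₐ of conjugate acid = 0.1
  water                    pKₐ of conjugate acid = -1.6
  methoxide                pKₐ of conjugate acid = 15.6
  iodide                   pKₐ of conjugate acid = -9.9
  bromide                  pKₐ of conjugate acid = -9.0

Lower conjugate-acid pKₐ ⇒ weaker base ⇒ better leaving group.
Sorting by the given values: iodide (-9.9), bromide (-9.0), water (-1.6), trifluoroacetate (0.1), methoxide (15.6).

iodide > bromide > water > trifluoroacetate > methoxide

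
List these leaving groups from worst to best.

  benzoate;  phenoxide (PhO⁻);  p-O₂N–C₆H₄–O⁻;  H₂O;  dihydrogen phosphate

H₂O: pKₐ(H₃O⁺) ≈ -1.7 — neutral; leaves from a protonated alcohol (R–OH₂⁺)
dihydrogen phosphate: pKₐ(H₃PO₄) ≈ 2.1
benzoate: pKₐ(C₆H₅COOH) ≈ 4.2 — aryl carboxylate
p-O₂N–C₆H₄–O⁻: pKₐ(p-nitrophenol) ≈ 7.2
phenoxide (PhO⁻): pKₐ(C₆H₅OH (phenol)) ≈ 10 — resonance into the ring helps, but still a poor LG
The question asks for worst first, so the sequence is read in increasing leaving-group ability.

phenoxide (PhO⁻) < p-O₂N–C₆H₄–O⁻ < benzoate < dihydrogen phosphate < H₂O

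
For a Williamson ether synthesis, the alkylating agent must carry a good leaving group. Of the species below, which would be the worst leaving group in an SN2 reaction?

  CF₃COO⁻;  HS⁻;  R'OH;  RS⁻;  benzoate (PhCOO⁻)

RS⁻

Rank by basicity of the departing species: weakest base leaves most easily.
R'OH: pKₐ(R'OH₂⁺) ≈ -2.4
CF₃COO⁻: pKₐ(CF₃COOH) ≈ 0.2
benzoate (PhCOO⁻): pKₐ(C₆H₅COOH) ≈ 4.2
HS⁻: pKₐ(H₂S) ≈ 7
RS⁻: pKₐ(RSH (a thiol)) ≈ 10.5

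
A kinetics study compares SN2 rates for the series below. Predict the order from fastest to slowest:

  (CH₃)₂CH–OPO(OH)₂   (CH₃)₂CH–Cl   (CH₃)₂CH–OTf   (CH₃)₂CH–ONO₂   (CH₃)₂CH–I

(CH₃)₂CH–OTf > (CH₃)₂CH–I > (CH₃)₂CH–Cl > (CH₃)₂CH–ONO₂ > (CH₃)₂CH–OPO(OH)₂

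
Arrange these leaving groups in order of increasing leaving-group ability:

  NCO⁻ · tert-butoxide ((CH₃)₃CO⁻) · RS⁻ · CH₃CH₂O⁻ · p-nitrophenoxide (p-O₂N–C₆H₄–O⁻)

tert-butoxide ((CH₃)₃CO⁻) < CH₃CH₂O⁻ < RS⁻ < p-nitrophenoxide (p-O₂N–C₆H₄–O⁻) < NCO⁻

A good leaving group is a weak base: the lower the pKₐ of its conjugate acid, the more readily it departs.
NCO⁻: pKₐ(HOCN) ≈ 3.5
p-nitrophenoxide (p-O₂N–C₆H₄–O⁻): pKₐ(p-nitrophenol) ≈ 7.2 — nitro group delocalises the charge; the classic chromogenic LG
RS⁻: pKₐ(RSH (a thiol)) ≈ 10.5 — moderately basic; rarely leaves without activation
CH₃CH₂O⁻: pKₐ(CH₃CH₂OH) ≈ 16
tert-butoxide ((CH₃)₃CO⁻): pKₐ(t-BuOH) ≈ 18
Reversing gives the worst-to-best order requested.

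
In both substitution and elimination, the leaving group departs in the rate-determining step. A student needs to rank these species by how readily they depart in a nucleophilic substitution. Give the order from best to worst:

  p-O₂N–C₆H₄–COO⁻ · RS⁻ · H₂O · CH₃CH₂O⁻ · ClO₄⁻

Leaving-group ability tracks the stability of the departed species; conjugate-acid pKₐ is the usual yardstick (lower pKₐ → better LG).
ClO₄⁻: pKₐ(HClO₄) ≈ -10
H₂O: pKₐ(H₃O⁺) ≈ -1.7
p-O₂N–C₆H₄–COO⁻: pKₐ(p-nitrobenzoic acid) ≈ 3.4
RS⁻: pKₐ(RSH (a thiol)) ≈ 10.5
CH₃CH₂O⁻: pKₐ(CH₃CH₂OH) ≈ 16

ClO₄⁻ > H₂O > p-O₂N–C₆H₄–COO⁻ > RS⁻ > CH₃CH₂O⁻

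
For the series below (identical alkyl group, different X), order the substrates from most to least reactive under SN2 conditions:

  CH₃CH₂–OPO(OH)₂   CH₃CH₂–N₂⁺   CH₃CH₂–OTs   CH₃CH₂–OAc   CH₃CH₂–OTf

CH₃CH₂–N₂⁺ > CH₃CH₂–OTf > CH₃CH₂–OTs > CH₃CH₂–OPO(OH)₂ > CH₃CH₂–OAc

Same R in every case — rank the leaving groups.
The more stable X⁻ (or X) is on its own — i.e. the weaker a base it is — the better a leaving group it makes.
CH₃CH₂–N₂⁺ loses N₂: no meaningful conjugate acid; N₂ departs as an exceptionally stable neutral molecule
CH₃CH₂–OTf loses OTf⁻: pKₐ(CF₃SO₃H (triflic acid)) ≈ -14
CH₃CH₂–OTs loses OTs⁻: pKₐ(p-CH₃C₆H₄SO₃H (TsOH)) ≈ -2.8
CH₃CH₂–OPO(OH)₂ loses H₂PO₄⁻: pKₐ(H₃PO₄) ≈ 2.1
CH₃CH₂–OAc loses AcO⁻: pKₐ(CH₃COOH) ≈ 4.8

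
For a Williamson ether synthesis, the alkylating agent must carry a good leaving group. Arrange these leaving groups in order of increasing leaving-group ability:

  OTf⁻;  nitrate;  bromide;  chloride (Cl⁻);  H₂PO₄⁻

H₂PO₄⁻ < nitrate < chloride (Cl⁻) < bromide < OTf⁻

The more stable X⁻ (or X) is on its own — i.e. the weaker a base it is — the better a leaving group it makes.
OTf⁻: pKₐ(CF₃SO₃H (triflic acid)) ≈ -14
bromide: pKₐ(HBr) ≈ -9 — weak base; good leaving group
chloride (Cl⁻): pKₐ(HCl) ≈ -7 — moderately weak base
nitrate: pKₐ(HNO₃) ≈ -1.3 — resonance-delocalised over three oxygens
H₂PO₄⁻: pKₐ(H₃PO₄) ≈ 2.1 — moderate base; biological leaving group after further activation
The question asks for worst first, so the sequence is read in increasing leaving-group ability.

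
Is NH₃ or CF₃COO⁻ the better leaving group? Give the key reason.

CF₃COO⁻ is the better leaving group.
pKₐ(CF₃COOH) ≈ 0.2 versus pKₐ(NH₄⁺) ≈ 9.2: CF₃COO⁻ is the much weaker base.
Strongly electron-withdrawing CF₃ stabilises the carboxylate.

CF₃COO⁻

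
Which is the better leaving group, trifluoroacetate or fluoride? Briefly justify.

trifluoroacetate is the better leaving group.
pKₐ(CF₃COOH) ≈ 0.2 versus pKₐ(HF) ≈ 3.2: trifluoroacetate is the much weaker base.
Strongly electron-withdrawing CF₃ stabilises the carboxylate.

trifluoroacetate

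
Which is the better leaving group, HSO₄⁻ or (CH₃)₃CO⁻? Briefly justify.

HSO₄⁻ is the better leaving group.
pKₐ(H₂SO₄) ≈ -3 versus pKₐ(t-BuOH) ≈ 18: HSO₄⁻ is the much weaker base.
Conjugate base of a strong mineral acid.

HSO₄⁻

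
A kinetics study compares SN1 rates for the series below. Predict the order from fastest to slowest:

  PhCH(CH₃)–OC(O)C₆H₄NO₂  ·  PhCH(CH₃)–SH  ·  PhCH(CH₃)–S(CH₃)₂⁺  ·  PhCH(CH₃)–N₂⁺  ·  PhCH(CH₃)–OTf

Identical carbon frameworks mean the comparison reduces to leaving-group quality.
A good leaving group is a weak base: the lower the pKₐ of its conjugate acid, the more readily it departs.
PhCH(CH₃)–N₂⁺ loses N₂: no meaningful conjugate acid; N₂ departs as an exceptionally stable neutral molecule
PhCH(CH₃)–OTf loses OTf⁻: pKₐ(CF₃SO₃H (triflic acid)) ≈ -14
PhCH(CH₃)–S(CH₃)₂⁺ loses SR'₂: pKₐ(R'₂SH⁺) ≈ -7
PhCH(CH₃)–OC(O)C₆H₄NO₂ loses p-O₂N–C₆H₄–COO⁻: pKₐ(p-nitrobenzoic acid) ≈ 3.4
PhCH(CH₃)–SH loses HS⁻: pKₐ(H₂S) ≈ 7

PhCH(CH₃)–N₂⁺ > PhCH(CH₃)–OTf > PhCH(CH₃)–S(CH₃)₂⁺ > PhCH(CH₃)–OC(O)C₆H₄NO₂ > PhCH(CH₃)–SH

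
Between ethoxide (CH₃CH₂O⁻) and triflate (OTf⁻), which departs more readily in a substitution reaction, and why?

triflate (OTf⁻)

triflate (OTf⁻) is the better leaving group.
pKₐ(CF₃SO₃H (triflic acid)) ≈ -14 versus pKₐ(CH₃CH₂OH) ≈ 16: triflate (OTf⁻) is the much weaker base.
Charge spread over three oxygens and a CF₃ group; the premier leaving group in synthesis.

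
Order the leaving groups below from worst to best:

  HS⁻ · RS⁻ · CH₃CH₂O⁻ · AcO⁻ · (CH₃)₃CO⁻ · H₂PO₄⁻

A good leaving group is a weak base: the lower the pKₐ of its conjugate acid, the more readily it departs.
H₂PO₄⁻: pKₐ(H₃PO₄) ≈ 2.1 — moderate base; biological leaving group after further activation
AcO⁻: pKₐ(CH₃COOH) ≈ 4.8
HS⁻: pKₐ(H₂S) ≈ 7 — larger and more polarisable than the oxygen analogue
RS⁻: pKₐ(RSH (a thiol)) ≈ 10.5
CH₃CH₂O⁻: pKₐ(CH₃CH₂OH) ≈ 16 — strong base; alkoxides do not leave unassisted
(CH₃)₃CO⁻: pKₐ(t-BuOH) ≈ 18 — bulky, strongly basic alkoxide
The question asks for worst first, so the sequence is read in increasing leaving-group ability.

(CH₃)₃CO⁻ < CH₃CH₂O⁻ < RS⁻ < HS⁻ < AcO⁻ < H₂PO₄⁻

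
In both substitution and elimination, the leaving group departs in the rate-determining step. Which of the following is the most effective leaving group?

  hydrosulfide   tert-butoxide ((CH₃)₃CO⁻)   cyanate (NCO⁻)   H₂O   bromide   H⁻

bromide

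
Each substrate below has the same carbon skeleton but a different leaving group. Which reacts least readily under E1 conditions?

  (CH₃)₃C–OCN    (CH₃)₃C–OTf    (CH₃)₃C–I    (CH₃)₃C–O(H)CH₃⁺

(CH₃)₃C–OCN

Same R in every case — rank the leaving groups.
Leaving-group ability tracks the stability of the departed species; conjugate-acid pKₐ is the usual yardstick (lower pKₐ → better LG).
(CH₃)₃C–OTf loses OTf⁻: pKₐ(CF₃SO₃H (triflic acid)) ≈ -14
(CH₃)₃C–I loses I⁻: pKₐ(HI) ≈ -10
(CH₃)₃C–O(H)CH₃⁺ loses R'OH: pKₐ(R'OH₂⁺) ≈ -2.4
(CH₃)₃C–OCN loses NCO⁻: pKₐ(HOCN) ≈ 3.5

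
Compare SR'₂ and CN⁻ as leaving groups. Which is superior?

SR'₂

SR'₂ is the better leaving group.
pKₐ(R'₂SH⁺) ≈ -7 versus pKₐ(HCN) ≈ 9.2: SR'₂ is the much weaker base.
Neutral; leaves from a sulfonium salt (R–SR'₂⁺).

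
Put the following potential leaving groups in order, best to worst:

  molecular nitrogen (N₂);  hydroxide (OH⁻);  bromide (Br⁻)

molecular nitrogen (N₂) > bromide (Br⁻) > hydroxide (OH⁻)

Rank by basicity of the departing species: weakest base leaves most easily.
molecular nitrogen (N₂): no meaningful conjugate acid; N₂ departs as an exceptionally stable neutral molecule
bromide (Br⁻): pKₐ(HBr) ≈ -9
hydroxide (OH⁻): pKₐ(H₂O) ≈ 15.7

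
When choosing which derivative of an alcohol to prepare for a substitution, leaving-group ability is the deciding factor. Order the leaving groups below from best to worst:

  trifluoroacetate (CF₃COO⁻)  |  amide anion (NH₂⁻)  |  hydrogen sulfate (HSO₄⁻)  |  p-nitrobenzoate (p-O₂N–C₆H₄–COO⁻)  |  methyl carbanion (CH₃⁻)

hydrogen sulfate (HSO₄⁻) > trifluoroacetate (CF₃COO⁻) > p-nitrobenzoate (p-O₂N–C₆H₄–COO⁻) > amide anion (NH₂⁻) > methyl carbanion (CH₃⁻)

The more stable X⁻ (or X) is on its own — i.e. the weaker a base it is — the better a leaving group it makes.
hydrogen sulfate (HSO₄⁻): pKₐ(H₂SO₄) ≈ -3
trifluoroacetate (CF₃COO⁻): pKₐ(CF₃COOH) ≈ 0.2
p-nitrobenzoate (p-O₂N–C₆H₄–COO⁻): pKₐ(p-nitrobenzoic acid) ≈ 3.4
amide anion (NH₂⁻): pKₐ(NH₃) ≈ 38
methyl carbanion (CH₃⁻): pKₐ(CH₄) ≈ 48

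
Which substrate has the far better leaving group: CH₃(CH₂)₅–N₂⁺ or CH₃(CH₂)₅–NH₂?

CH₃(CH₂)₅–N₂⁺

From CH₃(CH₂)₅–NH₂ the departing group would be NH₂⁻ (pKₐ(NH₃) ≈ 38). Extremely strong base; never a leaving group.
From CH₃(CH₂)₅–N₂⁺ the leaving group is N₂ (no meaningful conjugate acid; N₂ departs as an exceptionally stable neutral molecule).
(In practice CH₃(CH₂)₅–N₂⁺ is made from CH₃(CH₂)₅–NH₂ by diazotisation (NaNO₂ / HCl, 0 °C), generating a diazonium salt that expels N₂.)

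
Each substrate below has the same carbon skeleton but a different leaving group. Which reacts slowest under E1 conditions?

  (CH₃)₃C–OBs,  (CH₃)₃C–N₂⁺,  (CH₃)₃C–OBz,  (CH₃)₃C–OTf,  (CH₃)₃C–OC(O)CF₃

With the same alkyl group throughout, only the leaving group differentiates the rates.
Rank by basicity of the departing species: weakest base leaves most easily.
(CH₃)₃C–N₂⁺ loses N₂: no meaningful conjugate acid; N₂ departs as an exceptionally stable neutral molecule
(CH₃)₃C–OTf loses OTf⁻: pKₐ(CF₃SO₃H (triflic acid)) ≈ -14
(CH₃)₃C–OBs loses OBs⁻: pKₐ(p-BrC₆H₄SO₃H) ≈ -2.8
(CH₃)₃C–OC(O)CF₃ loses CF₃COO⁻: pKₐ(CF₃COOH) ≈ 0.2
(CH₃)₃C–OBz loses PhCOO⁻: pKₐ(C₆H₅COOH) ≈ 4.2

(CH₃)₃C–OBz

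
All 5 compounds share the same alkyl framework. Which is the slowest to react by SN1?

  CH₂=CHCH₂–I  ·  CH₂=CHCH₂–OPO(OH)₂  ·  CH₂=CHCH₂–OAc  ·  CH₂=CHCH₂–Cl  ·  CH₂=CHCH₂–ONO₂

CH₂=CHCH₂–OAc

Identical carbon frameworks mean the comparison reduces to leaving-group quality.
Rank by basicity of the departing species: weakest base leaves most easily.
CH₂=CHCH₂–I loses I⁻: pKₐ(HI) ≈ -10
CH₂=CHCH₂–Cl loses Cl⁻: pKₐ(HCl) ≈ -7
CH₂=CHCH₂–ONO₂ loses NO₃⁻: pKₐ(HNO₃) ≈ -1.3
CH₂=CHCH₂–OPO(OH)₂ loses H₂PO₄⁻: pKₐ(H₃PO₄) ≈ 2.1
CH₂=CHCH₂–OAc loses AcO⁻: pKₐ(CH₃COOH) ≈ 4.8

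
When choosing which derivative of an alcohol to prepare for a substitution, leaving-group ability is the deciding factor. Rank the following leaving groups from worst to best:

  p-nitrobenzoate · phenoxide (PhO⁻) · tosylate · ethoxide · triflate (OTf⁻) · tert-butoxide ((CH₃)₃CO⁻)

The more stable X⁻ (or X) is on its own — i.e. the weaker a base it is — the better a leaving group it makes.
triflate (OTf⁻): pKₐ(CF₃SO₃H (triflic acid)) ≈ -14
tosylate: pKₐ(p-CH₃C₆H₄SO₃H (TsOH)) ≈ -2.8 — resonance-delocalised arenesulfonate
p-nitrobenzoate: pKₐ(p-nitrobenzoic acid) ≈ 3.4
phenoxide (PhO⁻): pKₐ(C₆H₅OH (phenol)) ≈ 10
ethoxide: pKₐ(CH₃CH₂OH) ≈ 16
tert-butoxide ((CH₃)₃CO⁻): pKₐ(t-BuOH) ≈ 18
Listed from poorest to best leaving group as asked.

tert-butoxide ((CH₃)₃CO⁻) < ethoxide < phenoxide (PhO⁻) < p-nitrobenzoate < tosylate < triflate (OTf⁻)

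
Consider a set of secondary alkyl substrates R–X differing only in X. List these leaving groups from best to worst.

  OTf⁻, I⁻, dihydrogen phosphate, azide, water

The more stable X⁻ (or X) is on its own — i.e. the weaker a base it is — the better a leaving group it makes.
OTf⁻: pKₐ(CF₃SO₃H (triflic acid)) ≈ -14
I⁻: pKₐ(HI) ≈ -10
water: pKₐ(H₃O⁺) ≈ -1.7
dihydrogen phosphate: pKₐ(H₃PO₄) ≈ 2.1
azide: pKₐ(HN₃) ≈ 4.7

OTf⁻ > I⁻ > water > dihydrogen phosphate > azide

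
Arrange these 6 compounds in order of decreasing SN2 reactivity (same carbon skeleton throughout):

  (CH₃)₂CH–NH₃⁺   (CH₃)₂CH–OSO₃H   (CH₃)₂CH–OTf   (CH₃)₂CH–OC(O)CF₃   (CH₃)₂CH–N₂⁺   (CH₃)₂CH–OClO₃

Same R in every case — rank the leaving groups.
Leaving-group ability tracks the stability of the departed species; conjugate-acid pKₐ is the usual yardstick (lower pKₐ → better LG).
(CH₃)₂CH–N₂⁺ loses N₂: no meaningful conjugate acid; N₂ departs as an exceptionally stable neutral molecule
(CH₃)₂CH–OTf loses OTf⁻: pKₐ(CF₃SO₃H (triflic acid)) ≈ -14
(CH₃)₂CH–OClO₃ loses ClO₄⁻: pKₐ(HClO₄) ≈ -10
(CH₃)₂CH–OSO₃H loses HSO₄⁻: pKₐ(H₂SO₄) ≈ -3
(CH₃)₂CH–OC(O)CF₃ loses CF₃COO⁻: pKₐ(CF₃COOH) ≈ 0.2
(CH₃)₂CH–NH₃⁺ loses NH₃: pKₐ(NH₄⁺) ≈ 9.2

(CH₃)₂CH–N₂⁺ > (CH₃)₂CH–OTf > (CH₃)₂CH–OClO₃ > (CH₃)₂CH–OSO₃H > (CH₃)₂CH–OC(O)CF₃ > (CH₃)₂CH–NH₃⁺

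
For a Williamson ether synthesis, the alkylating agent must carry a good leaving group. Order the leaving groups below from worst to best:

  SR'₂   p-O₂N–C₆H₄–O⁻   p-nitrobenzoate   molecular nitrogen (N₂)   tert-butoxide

tert-butoxide < p-O₂N–C₆H₄–O⁻ < p-nitrobenzoate < SR'₂ < molecular nitrogen (N₂)

A good leaving group is a weak base: the lower the pKₐ of its conjugate acid, the more readily it departs.
molecular nitrogen (N₂): no meaningful conjugate acid; N₂ departs as an exceptionally stable neutral molecule
SR'₂: pKₐ(R'₂SH⁺) ≈ -7
p-nitrobenzoate: pKₐ(p-nitrobenzoic acid) ≈ 3.4
p-O₂N–C₆H₄–O⁻: pKₐ(p-nitrophenol) ≈ 7.2
tert-butoxide: pKₐ(t-BuOH) ≈ 18
Reversing gives the worst-to-best order requested.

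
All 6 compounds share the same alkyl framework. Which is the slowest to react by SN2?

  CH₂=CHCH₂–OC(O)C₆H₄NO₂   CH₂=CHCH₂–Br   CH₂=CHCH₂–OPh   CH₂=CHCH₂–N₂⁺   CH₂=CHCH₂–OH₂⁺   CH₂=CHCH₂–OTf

Identical carbon frameworks mean the comparison reduces to leaving-group quality.
Leaving-group ability tracks the stability of the departed species; conjugate-acid pKₐ is the usual yardstick (lower pKₐ → better LG).
CH₂=CHCH₂–N₂⁺ loses N₂: no meaningful conjugate acid; N₂ departs as an exceptionally stable neutral molecule
CH₂=CHCH₂–OTf loses OTf⁻: pKₐ(CF₃SO₃H (triflic acid)) ≈ -14
CH₂=CHCH₂–Br loses Br⁻: pKₐ(HBr) ≈ -9
CH₂=CHCH₂–OH₂⁺ loses H₂O: pKₐ(H₃O⁺) ≈ -1.7
CH₂=CHCH₂–OC(O)C₆H₄NO₂ loses p-O₂N–C₆H₄–COO⁻: pKₐ(p-nitrobenzoic acid) ≈ 3.4
CH₂=CHCH₂–OPh loses PhO⁻: pKₐ(C₆H₅OH (phenol)) ≈ 10

CH₂=CHCH₂–OPh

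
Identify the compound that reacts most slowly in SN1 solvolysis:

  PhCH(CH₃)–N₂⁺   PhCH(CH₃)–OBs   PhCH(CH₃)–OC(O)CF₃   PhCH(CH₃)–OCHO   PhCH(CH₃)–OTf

PhCH(CH₃)–OCHO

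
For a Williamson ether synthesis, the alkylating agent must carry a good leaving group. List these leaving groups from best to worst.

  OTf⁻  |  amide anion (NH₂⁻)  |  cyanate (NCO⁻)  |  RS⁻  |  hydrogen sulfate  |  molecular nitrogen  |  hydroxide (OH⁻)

A good leaving group is a weak base: the lower the pKₐ of its conjugate acid, the more readily it departs.
molecular nitrogen: no meaningful conjugate acid; N₂ departs as an exceptionally stable neutral molecule
OTf⁻: pKₐ(CF₃SO₃H (triflic acid)) ≈ -14
hydrogen sulfate: pKₐ(H₂SO₄) ≈ -3
cyanate (NCO⁻): pKₐ(HOCN) ≈ 3.5
RS⁻: pKₐ(RSH (a thiol)) ≈ 10.5
hydroxide (OH⁻): pKₐ(H₂O) ≈ 15.7
amide anion (NH₂⁻): pKₐ(NH₃) ≈ 38

molecular nitrogen > OTf⁻ > hydrogen sulfate > cyanate (NCO⁻) > RS⁻ > hydroxide (OH⁻) > amide anion (NH₂⁻)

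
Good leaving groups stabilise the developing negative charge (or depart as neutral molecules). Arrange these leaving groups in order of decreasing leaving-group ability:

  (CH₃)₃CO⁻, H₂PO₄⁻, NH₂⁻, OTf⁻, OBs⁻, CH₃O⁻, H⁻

OTf⁻ > OBs⁻ > H₂PO₄⁻ > CH₃O⁻ > (CH₃)₃CO⁻ > H⁻ > NH₂⁻

OTf⁻: pKₐ(CF₃SO₃H (triflic acid)) ≈ -14 — charge spread over three oxygens and a CF₃ group; the premier leaving group in synthesis
OBs⁻: pKₐ(p-BrC₆H₄SO₃H) ≈ -2.8
H₂PO₄⁻: pKₐ(H₃PO₄) ≈ 2.1
CH₃O⁻: pKₐ(CH₃OH) ≈ 15.5
(CH₃)₃CO⁻: pKₐ(t-BuOH) ≈ 18
H⁻: pKₐ(H₂) ≈ 36 — extremely strong base; leaves only in special hydride-transfer contexts
NH₂⁻: pKₐ(NH₃) ≈ 38 — extremely strong base; never a leaving group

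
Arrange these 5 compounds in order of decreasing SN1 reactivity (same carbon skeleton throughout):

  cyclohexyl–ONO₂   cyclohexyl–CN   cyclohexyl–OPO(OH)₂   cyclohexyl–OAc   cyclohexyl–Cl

cyclohexyl–Cl > cyclohexyl–ONO₂ > cyclohexyl–OPO(OH)₂ > cyclohexyl–OAc > cyclohexyl–CN

Same R in every case — rank the leaving groups.
A good leaving group is a weak base: the lower the pKₐ of its conjugate acid, the more readily it departs.
cyclohexyl–Cl loses Cl⁻: pKₐ(HCl) ≈ -7
cyclohexyl–ONO₂ loses NO₃⁻: pKₐ(HNO₃) ≈ -1.3
cyclohexyl–OPO(OH)₂ loses H₂PO₄⁻: pKₐ(H₃PO₄) ≈ 2.1
cyclohexyl–OAc loses AcO⁻: pKₐ(CH₃COOH) ≈ 4.8
cyclohexyl–CN loses CN⁻: pKₐ(HCN) ≈ 9.2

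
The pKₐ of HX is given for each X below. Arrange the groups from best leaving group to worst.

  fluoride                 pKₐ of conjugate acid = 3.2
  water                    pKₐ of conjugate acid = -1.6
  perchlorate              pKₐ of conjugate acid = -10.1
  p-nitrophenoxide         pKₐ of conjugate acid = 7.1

perchlorate > water > fluoride > p-nitrophenoxide

Lower conjugate-acid pKₐ ⇒ weaker base ⇒ better leaving group.
Sorting by the given values: perchlorate (-10.1), water (-1.6), fluoride (3.2), p-nitrophenoxide (7.1).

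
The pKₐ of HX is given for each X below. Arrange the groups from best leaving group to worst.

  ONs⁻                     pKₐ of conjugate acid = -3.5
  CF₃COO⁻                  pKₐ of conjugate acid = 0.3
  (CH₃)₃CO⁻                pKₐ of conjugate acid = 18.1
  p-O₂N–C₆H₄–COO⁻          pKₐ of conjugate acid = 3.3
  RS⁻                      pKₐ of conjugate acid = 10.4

ONs⁻ > CF₃COO⁻ > p-O₂N–C₆H₄–COO⁻ > RS⁻ > (CH₃)₃CO⁻

Lower conjugate-acid pKₐ ⇒ weaker base ⇒ better leaving group.
Sorting by the given values: ONs⁻ (-3.5), CF₃COO⁻ (0.3), p-O₂N–C₆H₄–COO⁻ (3.3), RS⁻ (10.4), (CH₃)₃CO⁻ (18.1).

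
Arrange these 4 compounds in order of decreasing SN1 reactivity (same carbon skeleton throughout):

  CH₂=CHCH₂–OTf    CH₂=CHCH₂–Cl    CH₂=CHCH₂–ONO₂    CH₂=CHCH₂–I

CH₂=CHCH₂–OTf > CH₂=CHCH₂–I > CH₂=CHCH₂–Cl > CH₂=CHCH₂–ONO₂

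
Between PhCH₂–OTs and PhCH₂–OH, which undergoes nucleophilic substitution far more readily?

From PhCH₂–OH the departing group would be OH⁻ (pKₐ(H₂O) ≈ 15.7). Strong base; essentially never leaves without prior activation.
From PhCH₂–OTs the leaving group is OTs⁻ (pKₐ(p-CH₃C₆H₄SO₃H (TsOH)) ≈ -2.8). Resonance-delocalised arenesulfonate.
(In practice PhCH₂–OTs is made from PhCH₂–OH by treatment with TsCl / pyridine, converting the hydroxyl into a tosylate.)

PhCH₂–OTs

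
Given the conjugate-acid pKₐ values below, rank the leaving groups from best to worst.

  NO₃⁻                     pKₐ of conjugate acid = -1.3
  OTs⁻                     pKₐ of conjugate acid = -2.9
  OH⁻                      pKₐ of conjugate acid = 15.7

OTs⁻ > NO₃⁻ > OH⁻

Lower conjugate-acid pKₐ ⇒ weaker base ⇒ better leaving group.
Sorting by the given values: OTs⁻ (-2.9), NO₃⁻ (-1.3), OH⁻ (15.7).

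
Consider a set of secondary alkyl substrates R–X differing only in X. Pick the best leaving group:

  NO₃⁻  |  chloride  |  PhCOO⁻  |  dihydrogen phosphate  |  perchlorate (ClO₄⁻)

perchlorate (ClO₄⁻)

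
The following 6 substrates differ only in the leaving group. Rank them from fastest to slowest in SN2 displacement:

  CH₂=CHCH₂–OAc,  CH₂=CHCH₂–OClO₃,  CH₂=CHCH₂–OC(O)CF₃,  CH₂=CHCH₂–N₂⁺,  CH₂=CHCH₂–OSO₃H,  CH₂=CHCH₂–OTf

CH₂=CHCH₂–N₂⁺ > CH₂=CHCH₂–OTf > CH₂=CHCH₂–OClO₃ > CH₂=CHCH₂–OSO₃H > CH₂=CHCH₂–OC(O)CF₃ > CH₂=CHCH₂–OAc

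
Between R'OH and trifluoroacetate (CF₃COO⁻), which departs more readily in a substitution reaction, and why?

R'OH is the better leaving group.
pKₐ(R'OH₂⁺) ≈ -2.4 versus pKₐ(CF₃COOH) ≈ 0.2: R'OH is the much weaker base.
Neutral; leaves from a protonated ether (an oxonium ion, R–O(H)R'⁺).

R'OH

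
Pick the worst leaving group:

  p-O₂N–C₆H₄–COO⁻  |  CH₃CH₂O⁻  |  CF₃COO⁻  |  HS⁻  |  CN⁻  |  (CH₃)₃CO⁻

Leaving-group ability tracks the stability of the departed species; conjugate-acid pKₐ is the usual yardstick (lower pKₐ → better LG).
CF₃COO⁻: pKₐ(CF₃COOH) ≈ 0.2
p-O₂N–C₆H₄–COO⁻: pKₐ(p-nitrobenzoic acid) ≈ 3.4
HS⁻: pKₐ(H₂S) ≈ 7
CN⁻: pKₐ(HCN) ≈ 9.2
CH₃CH₂O⁻: pKₐ(CH₃CH₂OH) ≈ 16
(CH₃)₃CO⁻: pKₐ(t-BuOH) ≈ 18

(CH₃)₃CO⁻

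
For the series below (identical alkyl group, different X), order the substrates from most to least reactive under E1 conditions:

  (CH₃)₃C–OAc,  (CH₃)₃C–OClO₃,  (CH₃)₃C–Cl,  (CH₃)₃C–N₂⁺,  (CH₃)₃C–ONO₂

(CH₃)₃C–N₂⁺ > (CH₃)₃C–OClO₃ > (CH₃)₃C–Cl > (CH₃)₃C–ONO₂ > (CH₃)₃C–OAc

With the same alkyl group throughout, only the leaving group differentiates the rates.
Rank by basicity of the departing species: weakest base leaves most easily.
(CH₃)₃C–N₂⁺ loses N₂: no meaningful conjugate acid; N₂ departs as an exceptionally stable neutral molecule
(CH₃)₃C–OClO₃ loses ClO₄⁻: pKₐ(HClO₄) ≈ -10
(CH₃)₃C–Cl loses Cl⁻: pKₐ(HCl) ≈ -7
(CH₃)₃C–ONO₂ loses NO₃⁻: pKₐ(HNO₃) ≈ -1.3
(CH₃)₃C–OAc loses AcO⁻: pKₐ(CH₃COOH) ≈ 4.8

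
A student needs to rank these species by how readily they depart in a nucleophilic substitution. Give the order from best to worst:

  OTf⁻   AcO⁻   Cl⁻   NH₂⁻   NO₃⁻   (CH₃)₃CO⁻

OTf⁻ > Cl⁻ > NO₃⁻ > AcO⁻ > (CH₃)₃CO⁻ > NH₂⁻

Leaving-group ability tracks the stability of the departed species; conjugate-acid pKₐ is the usual yardstick (lower pKₐ → better LG).
OTf⁻: pKₐ(CF₃SO₃H (triflic acid)) ≈ -14 — charge spread over three oxygens and a CF₃ group; the premier leaving group in synthesis
Cl⁻: pKₐ(HCl) ≈ -7
NO₃⁻: pKₐ(HNO₃) ≈ -1.3 — resonance-delocalised over three oxygens
AcO⁻: pKₐ(CH₃COOH) ≈ 4.8
(CH₃)₃CO⁻: pKₐ(t-BuOH) ≈ 18 — bulky, strongly basic alkoxide
NH₂⁻: pKₐ(NH₃) ≈ 38 — extremely strong base; never a leaving group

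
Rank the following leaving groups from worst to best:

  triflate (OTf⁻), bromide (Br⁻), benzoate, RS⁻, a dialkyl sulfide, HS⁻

RS⁻ < HS⁻ < benzoate < a dialkyl sulfide < bromide (Br⁻) < triflate (OTf⁻)

Leaving-group ability tracks the stability of the departed species; conjugate-acid pKₐ is the usual yardstick (lower pKₐ → better LG).
triflate (OTf⁻): pKₐ(CF₃SO₃H (triflic acid)) ≈ -14
bromide (Br⁻): pKₐ(HBr) ≈ -9
a dialkyl sulfide: pKₐ(R'₂SH⁺) ≈ -7
benzoate: pKₐ(C₆H₅COOH) ≈ 4.2
HS⁻: pKₐ(H₂S) ≈ 7
RS⁻: pKₐ(RSH (a thiol)) ≈ 10.5
The question asks for worst first, so the sequence is read in increasing leaving-group ability.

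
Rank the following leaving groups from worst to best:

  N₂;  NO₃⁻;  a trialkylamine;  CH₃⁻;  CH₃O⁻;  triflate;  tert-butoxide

N₂: no meaningful conjugate acid; N₂ departs as an exceptionally stable neutral molecule
triflate: pKₐ(CF₃SO₃H (triflic acid)) ≈ -14
NO₃⁻: pKₐ(HNO₃) ≈ -1.3
a trialkylamine: pKₐ(R'₃NH⁺) ≈ 10.7
CH₃O⁻: pKₐ(CH₃OH) ≈ 15.5
tert-butoxide: pKₐ(t-BuOH) ≈ 18
CH₃⁻: pKₐ(CH₄) ≈ 48
The question asks for worst first, so the sequence is read in increasing leaving-group ability.

CH₃⁻ < tert-butoxide < CH₃O⁻ < a trialkylamine < NO₃⁻ < triflate < N₂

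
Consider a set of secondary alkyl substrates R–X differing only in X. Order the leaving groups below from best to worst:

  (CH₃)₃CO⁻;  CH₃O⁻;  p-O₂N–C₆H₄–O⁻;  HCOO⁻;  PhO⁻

The more stable X⁻ (or X) is on its own — i.e. the weaker a base it is — the better a leaving group it makes.
HCOO⁻: pKₐ(HCOOH) ≈ 3.8
p-O₂N–C₆H₄–O⁻: pKₐ(p-nitrophenol) ≈ 7.2
PhO⁻: pKₐ(C₆H₅OH (phenol)) ≈ 10
CH₃O⁻: pKₐ(CH₃OH) ≈ 15.5
(CH₃)₃CO⁻: pKₐ(t-BuOH) ≈ 18

HCOO⁻ > p-O₂N–C₆H₄–O⁻ > PhO⁻ > CH₃O⁻ > (CH₃)₃CO⁻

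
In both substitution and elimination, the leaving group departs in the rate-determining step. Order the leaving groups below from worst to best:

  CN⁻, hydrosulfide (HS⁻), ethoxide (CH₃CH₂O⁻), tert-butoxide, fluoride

tert-butoxide < ethoxide (CH₃CH₂O⁻) < CN⁻ < hydrosulfide (HS⁻) < fluoride

The more stable X⁻ (or X) is on its own — i.e. the weaker a base it is — the better a leaving group it makes.
fluoride: pKₐ(HF) ≈ 3.2
hydrosulfide (HS⁻): pKₐ(H₂S) ≈ 7 — larger and more polarisable than the oxygen analogue
CN⁻: pKₐ(HCN) ≈ 9.2 — sp carbon stabilises the charge somewhat, but still a poor LG
ethoxide (CH₃CH₂O⁻): pKₐ(CH₃CH₂OH) ≈ 16 — strong base; alkoxides do not leave unassisted
tert-butoxide: pKₐ(t-BuOH) ≈ 18
The question asks for worst first, so the sequence is read in increasing leaving-group ability.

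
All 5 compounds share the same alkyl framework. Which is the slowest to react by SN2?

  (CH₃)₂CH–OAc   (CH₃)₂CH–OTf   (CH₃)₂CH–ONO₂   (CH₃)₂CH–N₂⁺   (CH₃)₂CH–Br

The skeletons are identical, so relative rate is governed entirely by leaving-group ability.
Rank by basicity of the departing species: weakest base leaves most easily.
(CH₃)₂CH–N₂⁺ loses N₂: no meaningful conjugate acid; N₂ departs as an exceptionally stable neutral molecule
(CH₃)₂CH–OTf loses OTf⁻: pKₐ(CF₃SO₃H (triflic acid)) ≈ -14
(CH₃)₂CH–Br loses Br⁻: pKₐ(HBr) ≈ -9
(CH₃)₂CH–ONO₂ loses NO₃⁻: pKₐ(HNO₃) ≈ -1.3
(CH₃)₂CH–OAc loses AcO⁻: pKₐ(CH₃COOH) ≈ 4.8

(CH₃)₂CH–OAc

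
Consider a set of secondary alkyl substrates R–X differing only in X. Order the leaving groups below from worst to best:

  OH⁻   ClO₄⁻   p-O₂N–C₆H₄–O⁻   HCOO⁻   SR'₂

OH⁻ < p-O₂N–C₆H₄–O⁻ < HCOO⁻ < SR'₂ < ClO₄⁻

Rank by basicity of the departing species: weakest base leaves most easily.
ClO₄⁻: pKₐ(HClO₄) ≈ -10
SR'₂: pKₐ(R'₂SH⁺) ≈ -7
HCOO⁻: pKₐ(HCOOH) ≈ 3.8
p-O₂N–C₆H₄–O⁻: pKₐ(p-nitrophenol) ≈ 7.2
OH⁻: pKₐ(H₂O) ≈ 15.7
Reversing gives the worst-to-best order requested.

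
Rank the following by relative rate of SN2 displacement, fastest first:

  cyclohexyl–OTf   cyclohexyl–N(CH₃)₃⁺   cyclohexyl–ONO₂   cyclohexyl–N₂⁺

cyclohexyl–N₂⁺ > cyclohexyl–OTf > cyclohexyl–ONO₂ > cyclohexyl–N(CH₃)₃⁺

Same R in every case — rank the leaving groups.
A good leaving group is a weak base: the lower the pKₐ of its conjugate acid, the more readily it departs.
cyclohexyl–N₂⁺ loses N₂: no meaningful conjugate acid; N₂ departs as an exceptionally stable neutral molecule
cyclohexyl–OTf loses OTf⁻: pKₐ(CF₃SO₃H (triflic acid)) ≈ -14
cyclohexyl–ONO₂ loses NO₃⁻: pKₐ(HNO₃) ≈ -1.3
cyclohexyl–N(CH₃)₃⁺ loses NR'₃: pKₐ(R'₃NH⁺) ≈ 10.7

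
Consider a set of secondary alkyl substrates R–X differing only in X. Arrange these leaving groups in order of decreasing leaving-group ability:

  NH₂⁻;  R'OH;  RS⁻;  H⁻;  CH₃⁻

R'OH > RS⁻ > H⁻ > NH₂⁻ > CH₃⁻

R'OH: pKₐ(R'OH₂⁺) ≈ -2.4
RS⁻: pKₐ(RSH (a thiol)) ≈ 10.5
H⁻: pKₐ(H₂) ≈ 36
NH₂⁻: pKₐ(NH₃) ≈ 38
CH₃⁻: pKₐ(CH₄) ≈ 48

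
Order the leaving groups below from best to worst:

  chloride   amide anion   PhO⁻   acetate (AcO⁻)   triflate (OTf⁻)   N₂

N₂: no meaningful conjugate acid; N₂ departs as an exceptionally stable neutral molecule
triflate (OTf⁻): pKₐ(CF₃SO₃H (triflic acid)) ≈ -14
chloride: pKₐ(HCl) ≈ -7
acetate (AcO⁻): pKₐ(CH₃COOH) ≈ 4.8
PhO⁻: pKₐ(C₆H₅OH (phenol)) ≈ 10
amide anion: pKₐ(NH₃) ≈ 38

N₂ > triflate (OTf⁻) > chloride > acetate (AcO⁻) > PhO⁻ > amide anion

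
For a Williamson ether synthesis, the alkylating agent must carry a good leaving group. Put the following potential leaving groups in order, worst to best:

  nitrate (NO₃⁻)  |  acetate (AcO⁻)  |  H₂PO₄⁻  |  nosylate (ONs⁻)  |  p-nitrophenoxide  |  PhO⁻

PhO⁻ < p-nitrophenoxide < acetate (AcO⁻) < H₂PO₄⁻ < nitrate (NO₃⁻) < nosylate (ONs⁻)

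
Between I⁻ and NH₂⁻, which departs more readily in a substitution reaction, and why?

I⁻

I⁻ is the better leaving group.
pKₐ(HI) ≈ -10 versus pKₐ(NH₃) ≈ 38: I⁻ is the much weaker base.
Large, highly polarisable; very weak base.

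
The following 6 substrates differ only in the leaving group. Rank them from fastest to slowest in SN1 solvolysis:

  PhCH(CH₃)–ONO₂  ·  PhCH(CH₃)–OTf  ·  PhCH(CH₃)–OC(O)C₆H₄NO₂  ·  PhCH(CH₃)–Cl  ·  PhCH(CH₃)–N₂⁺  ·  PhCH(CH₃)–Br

The skeletons are identical, so relative rate is governed entirely by leaving-group ability.
The more stable X⁻ (or X) is on its own — i.e. the weaker a base it is — the better a leaving group it makes.
PhCH(CH₃)–N₂⁺ loses N₂: no meaningful conjugate acid; N₂ departs as an exceptionally stable neutral molecule
PhCH(CH₃)–OTf loses OTf⁻: pKₐ(CF₃SO₃H (triflic acid)) ≈ -14
PhCH(CH₃)–Br loses Br⁻: pKₐ(HBr) ≈ -9
PhCH(CH₃)–Cl loses Cl⁻: pKₐ(HCl) ≈ -7
PhCH(CH₃)–ONO₂ loses NO₃⁻: pKₐ(HNO₃) ≈ -1.3
PhCH(CH₃)–OC(O)C₆H₄NO₂ loses p-O₂N–C₆H₄–COO⁻: pKₐ(p-nitrobenzoic acid) ≈ 3.4

PhCH(CH₃)–N₂⁺ > PhCH(CH₃)–OTf > PhCH(CH₃)–Br > PhCH(CH₃)–Cl > PhCH(CH₃)–ONO₂ > PhCH(CH₃)–OC(O)C₆H₄NO₂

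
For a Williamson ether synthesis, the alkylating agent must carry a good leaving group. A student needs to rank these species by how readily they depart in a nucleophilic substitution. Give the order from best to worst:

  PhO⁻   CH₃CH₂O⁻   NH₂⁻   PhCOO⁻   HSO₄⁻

HSO₄⁻: pKₐ(H₂SO₄) ≈ -3 — conjugate base of a strong mineral acid
PhCOO⁻: pKₐ(C₆H₅COOH) ≈ 4.2 — aryl carboxylate
PhO⁻: pKₐ(C₆H₅OH (phenol)) ≈ 10 — resonance into the ring helps, but still a poor LG
CH₃CH₂O⁻: pKₐ(CH₃CH₂OH) ≈ 16
NH₂⁻: pKₐ(NH₃) ≈ 38 — extremely strong base; never a leaving group

HSO₄⁻ > PhCOO⁻ > PhO⁻ > CH₃CH₂O⁻ > NH₂⁻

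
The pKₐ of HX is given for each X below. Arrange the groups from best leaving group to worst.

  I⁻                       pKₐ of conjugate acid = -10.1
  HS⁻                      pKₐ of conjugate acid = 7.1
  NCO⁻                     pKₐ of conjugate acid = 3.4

Lower conjugate-acid pKₐ ⇒ weaker base ⇒ better leaving group.
Sorting by the given values: I⁻ (-10.1), NCO⁻ (3.4), HS⁻ (7.1).

I⁻ > NCO⁻ > HS⁻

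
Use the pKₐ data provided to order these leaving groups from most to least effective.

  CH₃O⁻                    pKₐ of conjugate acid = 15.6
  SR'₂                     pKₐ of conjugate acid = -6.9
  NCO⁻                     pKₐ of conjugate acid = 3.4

SR'₂ > NCO⁻ > CH₃O⁻

Lower conjugate-acid pKₐ ⇒ weaker base ⇒ better leaving group.
Sorting by the given values: SR'₂ (-6.9), NCO⁻ (3.4), CH₃O⁻ (15.6).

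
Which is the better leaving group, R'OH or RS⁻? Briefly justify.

R'OH is the better leaving group.
pKₐ(R'OH₂⁺) ≈ -2.4 versus pKₐ(RSH (a thiol)) ≈ 10.5: R'OH is the much weaker base.
Neutral; leaves from a protonated ether (an oxonium ion, R–O(H)R'⁺).

R'OH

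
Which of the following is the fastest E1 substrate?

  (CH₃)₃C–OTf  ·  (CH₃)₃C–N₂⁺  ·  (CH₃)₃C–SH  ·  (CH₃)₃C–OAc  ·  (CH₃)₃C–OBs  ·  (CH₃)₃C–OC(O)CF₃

(CH₃)₃C–N₂⁺

With the same alkyl group throughout, only the leaving group differentiates the rates.
A good leaving group is a weak base: the lower the pKₐ of its conjugate acid, the more readily it departs.
(CH₃)₃C–N₂⁺ loses N₂: no meaningful conjugate acid; N₂ departs as an exceptionally stable neutral molecule
(CH₃)₃C–OTf loses OTf⁻: pKₐ(CF₃SO₃H (triflic acid)) ≈ -14
(CH₃)₃C–OBs loses OBs⁻: pKₐ(p-BrC₆H₄SO₃H) ≈ -2.8
(CH₃)₃C–OC(O)CF₃ loses CF₃COO⁻: pKₐ(CF₃COOH) ≈ 0.2
(CH₃)₃C–OAc loses AcO⁻: pKₐ(CH₃COOH) ≈ 4.8
(CH₃)₃C–SH loses HS⁻: pKₐ(H₂S) ≈ 7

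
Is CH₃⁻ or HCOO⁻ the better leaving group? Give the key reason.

HCOO⁻

HCOO⁻ is the better leaving group.
pKₐ(HCOOH) ≈ 3.8 versus pKₐ(CH₄) ≈ 48: HCOO⁻ is the much weaker base.
Resonance-stabilised carboxylate.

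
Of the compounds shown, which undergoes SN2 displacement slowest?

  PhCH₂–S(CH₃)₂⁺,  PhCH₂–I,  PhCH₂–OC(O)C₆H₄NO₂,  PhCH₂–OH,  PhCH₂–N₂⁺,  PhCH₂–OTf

The skeletons are identical, so relative rate is governed entirely by leaving-group ability.
The more stable X⁻ (or X) is on its own — i.e. the weaker a base it is — the better a leaving group it makes.
PhCH₂–N₂⁺ loses N₂: no meaningful conjugate acid; N₂ departs as an exceptionally stable neutral molecule
PhCH₂–OTf loses OTf⁻: pKₐ(CF₃SO₃H (triflic acid)) ≈ -14
PhCH₂–I loses I⁻: pKₐ(HI) ≈ -10
PhCH₂–S(CH₃)₂⁺ loses SR'₂: pKₐ(R'₂SH⁺) ≈ -7
PhCH₂–OC(O)C₆H₄NO₂ loses p-O₂N–C₆H₄–COO⁻: pKₐ(p-nitrobenzoic acid) ≈ 3.4
PhCH₂–OH loses OH⁻: pKₐ(H₂O) ≈ 15.7

PhCH₂–OH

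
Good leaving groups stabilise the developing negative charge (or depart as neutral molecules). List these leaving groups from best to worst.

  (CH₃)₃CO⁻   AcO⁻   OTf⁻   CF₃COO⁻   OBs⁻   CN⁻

Rank by basicity of the departing species: weakest base leaves most easily.
OTf⁻: pKₐ(CF₃SO₃H (triflic acid)) ≈ -14 — charge spread over three oxygens and a CF₃ group; the premier leaving group in synthesis
OBs⁻: pKₐ(p-BrC₆H₄SO₃H) ≈ -2.8 — arenesulfonate with a p-bromo substituent
CF₃COO⁻: pKₐ(CF₃COOH) ≈ 0.2
AcO⁻: pKₐ(CH₃COOH) ≈ 4.8 — resonance-stabilised but still a weak base
CN⁻: pKₐ(HCN) ≈ 9.2 — sp carbon stabilises the charge somewhat, but still a poor LG
(CH₃)₃CO⁻: pKₐ(t-BuOH) ≈ 18

OTf⁻ > OBs⁻ > CF₃COO⁻ > AcO⁻ > CN⁻ > (CH₃)₃CO⁻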